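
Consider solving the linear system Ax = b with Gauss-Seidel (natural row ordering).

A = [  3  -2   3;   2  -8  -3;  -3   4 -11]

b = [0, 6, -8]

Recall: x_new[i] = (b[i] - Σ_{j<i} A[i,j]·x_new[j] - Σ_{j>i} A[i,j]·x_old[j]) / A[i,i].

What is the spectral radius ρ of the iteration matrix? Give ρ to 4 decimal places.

0.3879

Diagonal D = diag(3, -8, -11); L, U strict lower/upper.
Gauss-Seidel: T = -(D+L)⁻¹U, row 0 first, T[0,1] = -(-2)/(3) = +0.6667; later rows by forward substitution.
  T[0,:] = [+0.0000  +0.6667  -1.0000]
  T[1,:] = [+0.0000  +0.1667  -0.6250]
  T[2,:] = [+0.0000  -0.1212  +0.0455]
moduli |λ_i(T)| = 0.3879, 0.1758, 0.0000.
ρ = 0.3879; 0.3879 < 1 ⇒ converges.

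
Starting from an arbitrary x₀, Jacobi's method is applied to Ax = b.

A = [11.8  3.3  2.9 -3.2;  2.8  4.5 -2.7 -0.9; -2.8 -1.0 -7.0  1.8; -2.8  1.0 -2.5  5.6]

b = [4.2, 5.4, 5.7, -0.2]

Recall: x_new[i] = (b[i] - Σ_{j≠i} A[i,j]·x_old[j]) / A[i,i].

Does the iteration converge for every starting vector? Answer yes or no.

Let D = diag(11.8, 4.5, -7, 5.6); L, U the strict triangles.
T_J = -D⁻¹(L+U): T[1,2] = -(-2.7)/(4.5) = +0.6000; T[1,1] = 0.
  T[0,:] = [+0.0000  -0.2797  -0.2458  +0.2712]
  T[1,:] = [-0.6222  +0.0000  +0.6000  +0.2000]
  T[2,:] = [-0.4000  -0.1429  +0.0000  +0.2571]
  T[3,:] = [+0.5000  -0.1786  +0.4464  +0.0000]
|roots of det(T-λI)|: 0.7130, 0.5197, 0.1490, 0.0443.
spectral radius ρ = 0.7130; 0.7130 < 1: convergent.

yes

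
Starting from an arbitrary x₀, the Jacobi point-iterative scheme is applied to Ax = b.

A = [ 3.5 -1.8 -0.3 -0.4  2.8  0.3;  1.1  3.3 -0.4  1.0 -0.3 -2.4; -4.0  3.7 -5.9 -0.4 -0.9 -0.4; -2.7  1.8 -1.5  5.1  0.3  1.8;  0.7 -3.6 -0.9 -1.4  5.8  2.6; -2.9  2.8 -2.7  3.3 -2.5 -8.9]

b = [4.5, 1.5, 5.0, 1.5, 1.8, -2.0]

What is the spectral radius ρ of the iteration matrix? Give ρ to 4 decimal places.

1.1831

Write A = D+L+U with D = diag(3.5, 3.3, -5.9, 5.1, 5.8, -8.9).
Jacobi: T = -D⁻¹(L+U), T[1,4] = -(-0.3)/(3.3) = +0.0909; T[1,1] = 0.
  T[0,:] = [+0.0000 +0.5143 +0.0857 +0.1143 -0.8000 -0.0857]
  T[1,:] = [-0.3333 +0.0000 +0.1212 -0.3030 +0.0909 +0.7273]
  T[2,:] = [-0.6780 +0.6271 +0.0000 -0.0678 -0.1525 -0.0678]
  T[3,:] = [+0.5294 -0.3529 +0.2941 +0.0000 -0.0588 -0.3529]
  T[4,:] = [-0.1207 +0.6207 +0.1552 +0.2414 +0.0000 -0.4483]
  T[5,:] = [-0.3258 +0.3146 -0.3034 +0.3708 -0.2809 +0.0000]
|roots of det(T-λI)|: 1.1831, 0.7472, 0.7472, 0.6320, 0.2139, 0.2139.
ρ = 1.1831; 1.1831 > 1: divergent.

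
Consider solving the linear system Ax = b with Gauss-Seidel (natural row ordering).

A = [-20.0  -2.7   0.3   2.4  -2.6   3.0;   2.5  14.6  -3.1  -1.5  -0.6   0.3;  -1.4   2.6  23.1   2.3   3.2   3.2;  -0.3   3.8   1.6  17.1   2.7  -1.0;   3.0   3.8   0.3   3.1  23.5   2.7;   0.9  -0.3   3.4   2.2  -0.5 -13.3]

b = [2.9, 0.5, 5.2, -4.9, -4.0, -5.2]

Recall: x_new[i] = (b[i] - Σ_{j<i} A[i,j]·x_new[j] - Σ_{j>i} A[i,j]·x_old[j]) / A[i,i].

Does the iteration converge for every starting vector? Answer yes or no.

Let D = diag(-20, 14.6, 23.1, 17.1, 23.5, -13.3); L, U the strict triangles.
GS T = -(D+L)⁻¹U: row 0 first, T[0,5] = -(3)/(-20) = +0.1500; later rows by forward substitution.
  T[0,:] = [+0.0000, -0.1350, +0.0150, +0.1200, -0.1300, +0.1500]
  T[1,:] = [+0.0000, +0.0231, +0.2098, +0.0822, +0.0634, -0.0462]
  T[2,:] = [+0.0000, -0.0108, -0.0227, -0.1015, -0.1535, -0.1242]
  T[3,:] = [+0.0000, -0.0065, -0.0442, -0.0067, -0.1599, +0.0830]
  T[4,:] = [+0.0000, +0.0145, -0.0297, -0.0264, +0.0294, -0.1359]
  T[5,:] = [+0.0000, -0.0140, -0.0157, -0.0198, -0.0770, -0.0017]
eigenvalue magnitudes: 0.1732, 0.1260, 0.0696, 0.0696, 0.0331, 0.0000.
ρ(T) = max|λ| = 0.1732; 0.1732 < 1, so it converges for any x₀.

yes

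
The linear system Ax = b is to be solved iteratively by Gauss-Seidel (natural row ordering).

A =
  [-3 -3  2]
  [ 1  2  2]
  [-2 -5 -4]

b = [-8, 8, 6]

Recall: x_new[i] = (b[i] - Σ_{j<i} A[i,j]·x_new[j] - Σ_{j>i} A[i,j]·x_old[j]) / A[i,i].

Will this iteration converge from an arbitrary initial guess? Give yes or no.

no

Write A = D+L+U with D = diag(-3, 2, -4).
GS T = -(D+L)⁻¹U: row 0 first, T[0,1] = -(-3)/(-3) = -1.0000; later rows by forward substitution.
  T[0,:] = [+0.0000, -1.0000, +0.6667]
  T[1,:] = [+0.0000, +0.5000, -1.3333]
  T[2,:] = [+0.0000, -0.1250, +1.3333]
|eigenvalues of T|: 1.5000, 0.3333, 0.0000.
ρ = 1.5000; 1.5000 > 1: divergent.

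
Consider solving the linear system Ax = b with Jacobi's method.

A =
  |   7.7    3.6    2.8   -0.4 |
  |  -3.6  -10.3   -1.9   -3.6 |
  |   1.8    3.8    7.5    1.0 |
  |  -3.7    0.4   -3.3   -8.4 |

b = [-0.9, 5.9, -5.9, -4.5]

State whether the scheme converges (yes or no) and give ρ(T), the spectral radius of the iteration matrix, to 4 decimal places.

yes, ρ = 0.8384

A = D + L + U where D = diag(7.7, -10.3, 7.5, -8.4).
Jacobi T = -D⁻¹(L+U): T[2,0] = -(1.8)/(7.5) = -0.2400; T[2,2] = 0.
  T[0,:] = [+0.0000  -0.4675  -0.3636  +0.0519]
  T[1,:] = [-0.3495  +0.0000  -0.1845  -0.3495]
  T[2,:] = [-0.2400  -0.5067  +0.0000  -0.1333]
  T[3,:] = [-0.4405  +0.0476  -0.3929  +0.0000]
moduli |λ_i(T)| = 0.8384, 0.4545, 0.4545, 0.2284.
ρ(T) = max|λ| = 0.8384; 0.8384 < 1 ⇒ converges.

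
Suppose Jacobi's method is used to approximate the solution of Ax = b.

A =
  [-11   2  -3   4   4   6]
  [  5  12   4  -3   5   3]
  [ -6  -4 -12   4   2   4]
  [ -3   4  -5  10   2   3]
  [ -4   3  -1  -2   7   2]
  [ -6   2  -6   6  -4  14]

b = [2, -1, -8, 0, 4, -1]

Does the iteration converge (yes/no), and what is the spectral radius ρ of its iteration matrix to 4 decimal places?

no, ρ = 1.1872

Split A = D + L + U, D = diag(-11, 12, -12, 10, 7, 14).
T_J = -D⁻¹(L+U): T[1,2] = -(4)/(12) = -0.3333; T[1,1] = 0.
  T[0,:] = [+0.0000  +0.1818  -0.2727  +0.3636  +0.3636  +0.5455]
  T[1,:] = [-0.4167  +0.0000  -0.3333  +0.2500  -0.4167  -0.2500]
  T[2,:] = [-0.5000  -0.3333  +0.0000  +0.3333  +0.1667  +0.3333]
  T[3,:] = [+0.3000  -0.4000  +0.5000  +0.0000  -0.2000  -0.3000]
  T[4,:] = [+0.5714  -0.4286  +0.1429  +0.2857  +0.0000  -0.2857]
  T[5,:] = [+0.4286  -0.1429  +0.4286  -0.4286  +0.2857  +0.0000]
|roots of det(T-λI)|: 1.1872, 0.9198, 0.3007, 0.3007, 0.2320, 0.0677.
ρ = 1.1872; 1.1872 > 1 ⇒ diverges.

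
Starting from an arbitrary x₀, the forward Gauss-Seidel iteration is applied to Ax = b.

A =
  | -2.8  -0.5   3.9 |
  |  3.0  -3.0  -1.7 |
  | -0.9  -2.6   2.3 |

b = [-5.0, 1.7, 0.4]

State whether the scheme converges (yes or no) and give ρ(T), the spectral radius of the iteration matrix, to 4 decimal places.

no, ρ = 1.3302

A = D + L + U where D = diag(-2.8, -3, 2.3).
T_GS = -(D+L)⁻¹U: row 0 first, T[0,2] = -(3.9)/(-2.8) = +1.3929; later rows by forward substitution.
  T[0,:] = [+0.0000 -0.1786 +1.3929]
  T[1,:] = [+0.0000 -0.1786 +0.8262]
  T[2,:] = [+0.0000 -0.2717 +1.4790]
|roots of det(T-λI)|: 1.3302, 0.0298, 0.0000.
ρ(T) = max|λ| = 1.3302; 1.3302 > 1: divergent.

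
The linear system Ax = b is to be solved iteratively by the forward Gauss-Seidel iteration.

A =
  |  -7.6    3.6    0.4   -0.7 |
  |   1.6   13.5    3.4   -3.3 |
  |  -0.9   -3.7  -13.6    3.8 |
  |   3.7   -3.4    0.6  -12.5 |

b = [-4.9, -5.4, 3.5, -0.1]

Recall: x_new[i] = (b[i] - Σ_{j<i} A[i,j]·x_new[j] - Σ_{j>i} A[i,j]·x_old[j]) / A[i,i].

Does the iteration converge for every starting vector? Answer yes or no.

yes

Write A = D+L+U with D = diag(-7.6, 13.5, -13.6, -12.5).
T_GS = -(D+L)⁻¹U: row 0 first, T[0,3] = -(-0.7)/(-7.6) = -0.0921; later rows by forward substitution.
  T[0,:] = [+0.0000, +0.4737, +0.0526, -0.0921]
  T[1,:] = [+0.0000, -0.0561, -0.2581, +0.2554]
  T[2,:] = [+0.0000, -0.0161, +0.0667, +0.2160]
  T[3,:] = [+0.0000, +0.1547, +0.0890, -0.0864]
|eigenvalues of T|: 0.3496, 0.1680, 0.1680, 0.0000.
ρ(T) = max|λ| = 0.3496; 0.3496 < 1: convergent.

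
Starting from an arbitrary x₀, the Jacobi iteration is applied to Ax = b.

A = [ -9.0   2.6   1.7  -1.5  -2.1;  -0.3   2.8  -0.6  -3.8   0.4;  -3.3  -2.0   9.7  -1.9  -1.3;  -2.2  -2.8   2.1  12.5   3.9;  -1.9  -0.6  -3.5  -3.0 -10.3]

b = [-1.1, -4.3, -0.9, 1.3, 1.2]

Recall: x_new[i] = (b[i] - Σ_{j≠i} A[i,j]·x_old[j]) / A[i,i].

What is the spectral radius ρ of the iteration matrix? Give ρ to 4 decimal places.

0.8530

Let D = diag(-9, 2.8, 9.7, 12.5, -10.3); L, U the strict triangles.
T_J = -D⁻¹(L+U): T[2,4] = -(-1.3)/(9.7) = +0.1340; T[2,2] = 0.
  T[0,:] = [+0.0000  +0.2889  +0.1889  -0.1667  -0.2333]
  T[1,:] = [+0.1071  +0.0000  +0.2143  +1.3571  -0.1429]
  T[2,:] = [+0.3402  +0.2062  +0.0000  +0.1959  +0.1340]
  T[3,:] = [+0.1760  +0.2240  -0.1680  +0.0000  -0.3120]
  T[4,:] = [-0.1845  -0.0583  -0.3398  -0.2913  +0.0000]
|λ(T)| sorted: 0.8530, 0.5114, 0.5114, 0.2592, 0.2592.
ρ = 0.8530; 0.8530 < 1, so it converges for any x₀.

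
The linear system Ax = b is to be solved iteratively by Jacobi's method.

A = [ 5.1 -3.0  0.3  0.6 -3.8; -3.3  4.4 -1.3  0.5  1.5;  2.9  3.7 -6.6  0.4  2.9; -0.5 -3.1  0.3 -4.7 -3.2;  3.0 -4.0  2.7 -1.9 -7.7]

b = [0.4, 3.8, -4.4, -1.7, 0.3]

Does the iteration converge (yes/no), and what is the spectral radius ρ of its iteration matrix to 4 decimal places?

Split A = D + L + U, D = diag(5.1, 4.4, -6.6, -4.7, -7.7).
T_J = -D⁻¹(L+U): T[2,3] = -(0.4)/(-6.6) = +0.0606; T[2,2] = 0.
  T[0,:] = [+0.0000  +0.5882  -0.0588  -0.1176  +0.7451]
  T[1,:] = [+0.7500  +0.0000  +0.2955  -0.1136  -0.3409]
  T[2,:] = [+0.4394  +0.5606  +0.0000  +0.0606  +0.4394]
  T[3,:] = [-0.1064  -0.6596  +0.0638  +0.0000  -0.6809]
  T[4,:] = [+0.3896  -0.5195  +0.3506  -0.2468  +0.0000]
eigenvalue magnitudes: 1.3073, 1.0225, 0.4051, 0.0692, 0.0692.
ρ(T) = max|λ| = 1.3073; 1.3073 > 1, so it fails to converge.

no, ρ = 1.3073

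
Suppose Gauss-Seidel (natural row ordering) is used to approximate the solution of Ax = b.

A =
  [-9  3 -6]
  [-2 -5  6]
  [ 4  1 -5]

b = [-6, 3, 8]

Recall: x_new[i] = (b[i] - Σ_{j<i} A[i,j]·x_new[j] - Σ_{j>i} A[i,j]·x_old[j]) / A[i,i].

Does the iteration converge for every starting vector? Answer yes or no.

A = D + L + U where D = diag(-9, -5, -5).
GS T = -(D+L)⁻¹U: row 0 first, T[0,2] = -(-6)/(-9) = -0.6667; later rows by forward substitution.
  T[0,:] = [+0.0000 +0.3333 -0.6667]
  T[1,:] = [+0.0000 -0.1333 +1.4667]
  T[2,:] = [+0.0000 +0.2400 -0.2400]
moduli |λ_i(T)| = 0.7824, 0.4090, 0.0000.
spectral radius ρ = 0.7824; 0.7824 < 1: convergent.

yes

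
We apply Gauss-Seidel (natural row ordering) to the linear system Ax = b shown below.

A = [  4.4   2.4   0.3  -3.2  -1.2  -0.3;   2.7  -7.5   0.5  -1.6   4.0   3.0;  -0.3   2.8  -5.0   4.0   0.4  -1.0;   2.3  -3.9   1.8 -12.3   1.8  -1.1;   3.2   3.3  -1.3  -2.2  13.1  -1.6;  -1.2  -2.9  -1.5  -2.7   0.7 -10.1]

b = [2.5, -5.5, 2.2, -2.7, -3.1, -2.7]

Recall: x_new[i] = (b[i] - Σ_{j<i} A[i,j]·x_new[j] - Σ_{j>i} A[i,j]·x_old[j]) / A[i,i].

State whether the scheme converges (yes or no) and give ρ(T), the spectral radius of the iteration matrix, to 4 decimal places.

Write A = D+L+U with D = diag(4.4, -7.5, -5, -12.3, 13.1, -10.1).
GS T = -(D+L)⁻¹U: row 0 first, T[0,4] = -(-1.2)/(4.4) = +0.2727; later rows by forward substitution.
  T[0,:] = [+0.0000  -0.5455  -0.0682  +0.7273  +0.2727  +0.0682]
  T[1,:] = [+0.0000  -0.1964  +0.0421  +0.0485  +0.6315  +0.4245]
  T[2,:] = [+0.0000  -0.0772  +0.0277  +0.7835  +0.4173  +0.0337]
  T[3,:] = [+0.0000  -0.0510  -0.0221  +0.2353  +0.0582  -0.2064]
  T[4,:] = [+0.0000  +0.1665  +0.0051  -0.0726  -0.1745  -0.0328]
  T[5,:] = [+0.0000  +0.1578  -0.0019  -0.2846  -0.3033  -0.0821]
|λ(T)| sorted: 0.6452, 0.3480, 0.1439, 0.0658, 0.0291, 0.0000.
ρ = 0.6452; 0.6452 < 1: convergent.

yes, ρ = 0.6452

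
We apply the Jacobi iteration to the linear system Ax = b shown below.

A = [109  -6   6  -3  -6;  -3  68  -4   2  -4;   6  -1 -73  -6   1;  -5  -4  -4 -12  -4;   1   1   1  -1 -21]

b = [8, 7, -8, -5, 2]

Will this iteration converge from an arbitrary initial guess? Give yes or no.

yes

Diagonal D = diag(109, 68, -73, -12, -21); L, U strict lower/upper.
T_J = -D⁻¹(L+U): T[3,2] = -(-4)/(-12) = -0.3333; T[3,3] = 0.
  T[0,:] = [+0.0000, +0.0550, -0.0550, +0.0275, +0.0550]
  T[1,:] = [+0.0441, +0.0000, +0.0588, -0.0294, +0.0588]
  T[2,:] = [+0.0822, -0.0137, +0.0000, -0.0822, +0.0137]
  T[3,:] = [-0.4167, -0.3333, -0.3333, +0.0000, -0.3333]
  T[4,:] = [+0.0476, +0.0476, +0.0476, -0.0476, +0.0000]
|λ(T)| sorted: 0.2520, 0.1790, 0.0688, 0.0688, 0.0569.
ρ(T) = max|λ| = 0.2520; 0.2520 < 1 ⇒ converges.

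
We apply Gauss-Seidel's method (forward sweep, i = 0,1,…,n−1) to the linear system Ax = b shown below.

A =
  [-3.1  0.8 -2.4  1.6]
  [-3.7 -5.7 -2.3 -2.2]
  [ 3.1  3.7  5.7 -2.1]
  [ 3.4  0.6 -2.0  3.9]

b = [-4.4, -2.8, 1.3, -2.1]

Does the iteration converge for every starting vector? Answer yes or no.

A = D + L + U where D = diag(-3.1, -5.7, 5.7, 3.9).
T_GS = -(D+L)⁻¹U: row 0 first, T[0,3] = -(1.6)/(-3.1) = +0.5161; later rows by forward substitution.
  T[0,:] = [+0.0000 +0.2581 -0.7742 +0.5161]
  T[1,:] = [+0.0000 -0.1675 +0.0990 -0.7210]
  T[2,:] = [+0.0000 -0.0316 +0.3568 +0.5557]
  T[3,:] = [+0.0000 -0.2154 +0.8427 -0.0540]
|λ(T)| sorted: 0.9228, 0.7385, 0.0491, 0.0000.
spectral radius ρ = 0.9228; 0.9228 < 1: convergent.

yes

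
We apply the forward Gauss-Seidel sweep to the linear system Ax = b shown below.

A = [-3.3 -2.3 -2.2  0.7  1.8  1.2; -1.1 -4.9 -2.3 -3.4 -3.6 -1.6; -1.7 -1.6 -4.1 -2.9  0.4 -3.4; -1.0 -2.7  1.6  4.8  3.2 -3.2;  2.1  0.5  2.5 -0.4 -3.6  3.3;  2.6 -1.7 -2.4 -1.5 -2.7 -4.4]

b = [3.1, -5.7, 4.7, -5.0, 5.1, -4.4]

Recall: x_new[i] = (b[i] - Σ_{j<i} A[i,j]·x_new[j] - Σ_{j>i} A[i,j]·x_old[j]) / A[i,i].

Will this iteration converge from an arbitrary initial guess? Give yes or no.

no

Let D = diag(-3.3, -4.9, -4.1, 4.8, -3.6, -4.4); L, U the strict triangles.
Gauss-Seidel: T = -(D+L)⁻¹U, row 0 first, T[0,1] = -(-2.3)/(-3.3) = -0.6970; later rows by forward substitution.
  T[0,:] = [+0.0000, -0.6970, -0.6667, +0.2121, +0.5455, +0.3636]
  T[1,:] = [+0.0000, +0.1565, -0.3197, -0.7415, -0.8571, -0.4082]
  T[2,:] = [+0.0000, +0.2279, +0.4012, -0.5059, +0.2059, -0.8208]
  T[3,:] = [+0.0000, -0.1332, -0.4525, -0.2043, -1.1038, +0.7864]
  T[4,:] = [+0.0000, -0.2118, -0.1044, -0.3079, +0.4648, +0.4147]
  T[5,:] = [+0.0000, -0.4213, -0.2709, +0.9463, +0.6323, +0.2977]
|eigenvalues of T|: 1.5363, 1.1980, 0.9589, 0.3264, 0.1451, 0.0000.
ρ = 1.5363; 1.5363 > 1, so it fails to converge.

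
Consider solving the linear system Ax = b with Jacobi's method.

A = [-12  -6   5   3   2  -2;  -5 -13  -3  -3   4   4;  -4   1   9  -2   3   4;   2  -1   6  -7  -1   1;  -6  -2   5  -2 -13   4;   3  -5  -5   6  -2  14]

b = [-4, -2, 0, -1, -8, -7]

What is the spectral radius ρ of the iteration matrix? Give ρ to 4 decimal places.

1.1705

Split A = D + L + U, D = diag(-12, -13, 9, -7, -13, 14).
Jacobi: T = -D⁻¹(L+U), T[4,0] = -(-6)/(-13) = -0.4615; T[4,4] = 0.
  T[0,:] = [+0.0000 -0.5000 +0.4167 +0.2500 +0.1667 -0.1667]
  T[1,:] = [-0.3846 +0.0000 -0.2308 -0.2308 +0.3077 +0.3077]
  T[2,:] = [+0.4444 -0.1111 +0.0000 +0.2222 -0.3333 -0.4444]
  T[3,:] = [+0.2857 -0.1429 +0.8571 +0.0000 -0.1429 +0.1429]
  T[4,:] = [-0.4615 -0.1538 +0.3846 -0.1538 +0.0000 +0.3077]
  T[5,:] = [-0.2143 +0.3571 +0.3571 -0.4286 +0.1429 +0.0000]
|roots of det(T-λI)|: 1.1705, 0.6290, 0.6290, 0.3624, 0.3624, 0.1436.
ρ = 1.1705; 1.1705 > 1, so it fails to converge.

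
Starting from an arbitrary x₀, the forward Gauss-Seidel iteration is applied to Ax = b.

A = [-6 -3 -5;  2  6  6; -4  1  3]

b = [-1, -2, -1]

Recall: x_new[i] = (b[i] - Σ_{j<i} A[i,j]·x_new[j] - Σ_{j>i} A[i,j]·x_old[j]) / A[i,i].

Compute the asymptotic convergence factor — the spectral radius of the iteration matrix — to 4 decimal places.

Let D = diag(-6, 6, 3); L, U the strict triangles.
T_GS = -(D+L)⁻¹U: row 0 first, T[0,2] = -(-5)/(-6) = -0.8333; later rows by forward substitution.
  T[0,:] = [+0.0000 -0.5000 -0.8333]
  T[1,:] = [+0.0000 +0.1667 -0.7222]
  T[2,:] = [+0.0000 -0.7222 -0.8704]
|eigenvalues of T|: 1.2409, 0.5372, 0.0000.
ρ = 1.2409; 1.2409 > 1, so it fails to converge.

1.2409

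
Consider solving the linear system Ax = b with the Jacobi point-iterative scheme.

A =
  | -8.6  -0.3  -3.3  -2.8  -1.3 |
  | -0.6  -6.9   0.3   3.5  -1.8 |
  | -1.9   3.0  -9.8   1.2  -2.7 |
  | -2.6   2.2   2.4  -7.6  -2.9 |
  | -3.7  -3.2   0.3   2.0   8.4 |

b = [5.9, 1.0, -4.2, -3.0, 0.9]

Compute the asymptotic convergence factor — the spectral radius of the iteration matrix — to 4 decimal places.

A = D + L + U where D = diag(-8.6, -6.9, -9.8, -7.6, 8.4).
Jacobi T = -D⁻¹(L+U): T[0,2] = -(-3.3)/(-8.6) = -0.3837; T[0,0] = 0.
  T[0,:] = [+0.0000, -0.0349, -0.3837, -0.3256, -0.1512]
  T[1,:] = [-0.0870, +0.0000, +0.0435, +0.5072, -0.2609]
  T[2,:] = [-0.1939, +0.3061, +0.0000, +0.1224, -0.2755]
  T[3,:] = [-0.3421, +0.2895, +0.3158, +0.0000, -0.3816]
  T[4,:] = [+0.4405, +0.3810, -0.0357, -0.2381, +0.0000]
eigenvalue magnitudes: 0.8280, 0.4555, 0.4026, 0.4026, 0.2430.
ρ(T) = max|λ| = 0.8280; 0.8280 < 1, so it converges for any x₀.

0.8280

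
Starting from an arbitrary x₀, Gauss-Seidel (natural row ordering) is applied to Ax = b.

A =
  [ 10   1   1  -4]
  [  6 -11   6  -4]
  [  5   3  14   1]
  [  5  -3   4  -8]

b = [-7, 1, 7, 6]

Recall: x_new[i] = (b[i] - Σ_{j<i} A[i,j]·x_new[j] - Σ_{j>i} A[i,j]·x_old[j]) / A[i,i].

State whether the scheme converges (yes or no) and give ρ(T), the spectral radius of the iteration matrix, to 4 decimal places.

yes, ρ = 0.3740

Split A = D + L + U, D = diag(10, -11, 14, -8).
T_GS = -(D+L)⁻¹U: row 0 first, T[0,3] = -(-4)/(10) = +0.4000; later rows by forward substitution.
  T[0,:] = [+0.0000, -0.1000, -0.1000, +0.4000]
  T[1,:] = [+0.0000, -0.0545, +0.4909, -0.1455]
  T[2,:] = [+0.0000, +0.0474, -0.0695, -0.1831]
  T[3,:] = [+0.0000, -0.0183, -0.2813, +0.2130]
|roots of det(T-λI)|: 0.3740, 0.2600, 0.0250, 0.0000.
spectral radius ρ = 0.3740; 0.3740 < 1: convergent.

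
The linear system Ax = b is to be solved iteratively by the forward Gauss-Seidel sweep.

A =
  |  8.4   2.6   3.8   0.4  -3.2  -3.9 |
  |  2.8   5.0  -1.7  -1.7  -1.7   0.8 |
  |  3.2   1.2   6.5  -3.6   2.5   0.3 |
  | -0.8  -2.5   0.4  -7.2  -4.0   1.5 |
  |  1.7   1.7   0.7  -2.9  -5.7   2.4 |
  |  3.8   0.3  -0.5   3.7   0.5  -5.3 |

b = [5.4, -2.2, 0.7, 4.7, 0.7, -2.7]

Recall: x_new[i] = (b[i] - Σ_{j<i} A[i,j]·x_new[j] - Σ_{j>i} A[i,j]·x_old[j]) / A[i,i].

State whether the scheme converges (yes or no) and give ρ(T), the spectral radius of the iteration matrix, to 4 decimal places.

yes, ρ = 0.9474

A = D + L + U where D = diag(8.4, 5, 6.5, -7.2, -5.7, -5.3).
Gauss-Seidel: T = -(D+L)⁻¹U, row 0 first, T[0,4] = -(-3.2)/(8.4) = +0.3810; later rows by forward substitution.
  T[0,:] = [+0.0000  -0.3095  -0.4524  -0.0476  +0.3810  +0.4643]
  T[1,:] = [+0.0000  +0.1733  +0.5933  +0.3667  +0.1267  -0.4200]
  T[2,:] = [+0.0000  +0.1204  +0.1132  +0.5096  -0.5955  -0.1972]
  T[3,:] = [+0.0000  -0.0191  -0.1495  -0.0937  -0.6750  +0.2916]
  T[4,:] = [+0.0000  -0.0161  +0.1320  +0.2054  +0.4217  +0.2617]
  T[5,:] = [+0.0000  -0.2383  -0.3933  -0.1075  -0.0949  +0.5560]
|eigenvalues of T|: 0.9474, 0.6643, 0.6643, 0.1529, 0.1529, 0.0000.
ρ(T) = max|λ| = 0.9474; 0.9474 < 1, so it converges for any x₀.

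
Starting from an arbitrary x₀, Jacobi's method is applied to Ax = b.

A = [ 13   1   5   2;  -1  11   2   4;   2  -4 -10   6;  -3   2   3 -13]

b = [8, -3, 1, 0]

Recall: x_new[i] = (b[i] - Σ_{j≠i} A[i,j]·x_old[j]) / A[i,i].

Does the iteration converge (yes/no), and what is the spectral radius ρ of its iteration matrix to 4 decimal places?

yes, ρ = 0.5147

Split A = D + L + U, D = diag(13, 11, -10, -13).
T_J = -D⁻¹(L+U): T[1,2] = -(2)/(11) = -0.1818; T[1,1] = 0.
  T[0,:] = [+0.0000, -0.0769, -0.3846, -0.1538]
  T[1,:] = [+0.0909, +0.0000, -0.1818, -0.3636]
  T[2,:] = [+0.2000, -0.4000, +0.0000, +0.6000]
  T[3,:] = [-0.2308, +0.1538, +0.2308, +0.0000]
moduli |λ_i(T)| = 0.5147, 0.3491, 0.3491, 0.0840.
ρ(T) = max|λ| = 0.5147; 0.5147 < 1, so it converges for any x₀.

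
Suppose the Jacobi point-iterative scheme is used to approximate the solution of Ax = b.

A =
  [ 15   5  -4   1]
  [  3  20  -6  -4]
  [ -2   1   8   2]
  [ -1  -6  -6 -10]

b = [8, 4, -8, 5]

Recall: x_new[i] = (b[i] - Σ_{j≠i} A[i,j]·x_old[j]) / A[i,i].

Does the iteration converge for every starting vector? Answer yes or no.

yes

A = D + L + U where D = diag(15, 20, 8, -10).
Jacobi T = -D⁻¹(L+U): T[3,1] = -(-6)/(-10) = -0.6000; T[3,3] = 0.
  T[0,:] = [+0.0000 -0.3333 +0.2667 -0.0667]
  T[1,:] = [-0.1500 +0.0000 +0.3000 +0.2000]
  T[2,:] = [+0.2500 -0.1250 +0.0000 -0.2500]
  T[3,:] = [-0.1000 -0.6000 -0.6000 +0.0000]
eigenvalue magnitudes: 0.5054, 0.2921, 0.2921, 0.1546.
spectral radius ρ = 0.5054; 0.5054 < 1 ⇒ converges.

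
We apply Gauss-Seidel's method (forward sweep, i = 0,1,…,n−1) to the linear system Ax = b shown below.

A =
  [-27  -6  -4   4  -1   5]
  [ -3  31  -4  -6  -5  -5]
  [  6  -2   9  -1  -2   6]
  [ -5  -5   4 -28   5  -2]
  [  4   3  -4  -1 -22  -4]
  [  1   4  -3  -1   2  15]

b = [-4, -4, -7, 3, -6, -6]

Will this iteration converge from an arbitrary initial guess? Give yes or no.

yes

Let D = diag(-27, 31, 9, -28, -22, 15); L, U the strict triangles.
GS T = -(D+L)⁻¹U: row 0 first, T[0,4] = -(-1)/(-27) = -0.0370; later rows by forward substitution.
  T[0,:] = [+0.0000  -0.2222  -0.1481  +0.1481  -0.0370  +0.1852]
  T[1,:] = [+0.0000  -0.0215  +0.1147  +0.2079  +0.1577  +0.1792]
  T[2,:] = [+0.0000  +0.1434  +0.1243  +0.0585  +0.2820  -0.7503]
  T[3,:] = [+0.0000  +0.0640  +0.0237  -0.0552  +0.1973  -0.2437]
  T[4,:] = [+0.0000  -0.0723  -0.0350  +0.0471  -0.0455  +0.0238]
  T[5,:] = [+0.0000  +0.0631  +0.0104  -0.0636  +0.0360  -0.2296]
|λ(T)| sorted: 0.3900, 0.1793, 0.1793, 0.0723, 0.0076, 0.0000.
ρ = 0.3900; 0.3900 < 1, so it converges for any x₀.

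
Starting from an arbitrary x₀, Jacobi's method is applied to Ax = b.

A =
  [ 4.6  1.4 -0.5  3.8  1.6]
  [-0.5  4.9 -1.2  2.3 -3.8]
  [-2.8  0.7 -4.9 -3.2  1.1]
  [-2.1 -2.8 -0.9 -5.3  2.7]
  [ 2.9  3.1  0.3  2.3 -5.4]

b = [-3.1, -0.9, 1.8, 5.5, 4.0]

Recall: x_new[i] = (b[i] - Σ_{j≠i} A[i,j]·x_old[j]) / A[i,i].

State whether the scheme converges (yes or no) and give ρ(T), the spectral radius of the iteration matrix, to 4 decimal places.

no, ρ = 1.2405

Split A = D + L + U, D = diag(4.6, 4.9, -4.9, -5.3, -5.4).
Jacobi: T = -D⁻¹(L+U), T[2,4] = -(1.1)/(-4.9) = +0.2245; T[2,2] = 0.
  T[0,:] = [+0.0000, -0.3043, +0.1087, -0.8261, -0.3478]
  T[1,:] = [+0.1020, +0.0000, +0.2449, -0.4694, +0.7755]
  T[2,:] = [-0.5714, +0.1429, +0.0000, -0.6531, +0.2245]
  T[3,:] = [-0.3962, -0.5283, -0.1698, +0.0000, +0.5094]
  T[4,:] = [+0.5370, +0.5741, +0.0556, +0.4259, +0.0000]
|eigenvalues of T|: 1.2405, 0.8006, 0.4816, 0.4816, 0.2378.
spectral radius ρ = 1.2405; 1.2405 > 1, so it fails to converge.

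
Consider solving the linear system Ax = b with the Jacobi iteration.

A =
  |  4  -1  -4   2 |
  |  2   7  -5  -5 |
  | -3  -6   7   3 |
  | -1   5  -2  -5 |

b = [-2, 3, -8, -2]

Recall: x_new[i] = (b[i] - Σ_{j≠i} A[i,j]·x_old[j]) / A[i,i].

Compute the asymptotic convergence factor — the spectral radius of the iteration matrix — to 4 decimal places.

1.4068

A = D + L + U where D = diag(4, 7, 7, -5).
Jacobi T = -D⁻¹(L+U): T[3,0] = -(-1)/(-5) = -0.2000; T[3,3] = 0.
  T[0,:] = [+0.0000  +0.2500  +1.0000  -0.5000]
  T[1,:] = [-0.2857  +0.0000  +0.7143  +0.7143]
  T[2,:] = [+0.4286  +0.8571  +0.0000  -0.4286]
  T[3,:] = [-0.2000  +1.0000  -0.4000  +0.0000]
|eigenvalues of T|: 1.4068, 0.9401, 0.9401, 0.4604.
spectral radius ρ = 1.4068; 1.4068 > 1, so it fails to converge.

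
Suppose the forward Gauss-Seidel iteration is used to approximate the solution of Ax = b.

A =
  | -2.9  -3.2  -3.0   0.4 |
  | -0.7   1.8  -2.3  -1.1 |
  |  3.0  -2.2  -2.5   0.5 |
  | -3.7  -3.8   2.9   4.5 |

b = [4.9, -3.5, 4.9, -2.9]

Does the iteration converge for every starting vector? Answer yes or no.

Let D = diag(-2.9, 1.8, -2.5, 4.5); L, U the strict triangles.
Gauss-Seidel: T = -(D+L)⁻¹U, row 0 first, T[0,3] = -(0.4)/(-2.9) = +0.1379; later rows by forward substitution.
  T[0,:] = [+0.0000, -1.1034, -1.0345, +0.1379]
  T[1,:] = [+0.0000, -0.4291, +0.8755, +0.6648]
  T[2,:] = [+0.0000, -0.9465, -2.0118, -0.2195]
  T[3,:] = [+0.0000, -0.6597, +1.1852, +0.8162]
moduli |λ_i(T)| = 1.4607, 0.3984, 0.3984, 0.0000.
ρ = 1.4607; 1.4607 > 1, so it fails to converge.

no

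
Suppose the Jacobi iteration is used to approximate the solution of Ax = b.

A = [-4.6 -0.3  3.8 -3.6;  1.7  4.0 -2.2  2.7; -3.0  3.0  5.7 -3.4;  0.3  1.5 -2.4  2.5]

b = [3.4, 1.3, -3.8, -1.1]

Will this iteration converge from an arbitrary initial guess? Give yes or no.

no

Diagonal D = diag(-4.6, 4, 5.7, 2.5); L, U strict lower/upper.
Jacobi: T = -D⁻¹(L+U), T[3,0] = -(0.3)/(2.5) = -0.1200; T[3,3] = 0.
  T[0,:] = [+0.0000 -0.0652 +0.8261 -0.7826]
  T[1,:] = [-0.4250 +0.0000 +0.5500 -0.6750]
  T[2,:] = [+0.5263 -0.5263 +0.0000 +0.5965]
  T[3,:] = [-0.1200 -0.6000 +0.9600 +0.0000]
|eigenvalues of T|: 1.2152, 0.8480, 0.5197, 0.1525.
ρ(T) = max|λ| = 1.2152; 1.2152 > 1 ⇒ diverges.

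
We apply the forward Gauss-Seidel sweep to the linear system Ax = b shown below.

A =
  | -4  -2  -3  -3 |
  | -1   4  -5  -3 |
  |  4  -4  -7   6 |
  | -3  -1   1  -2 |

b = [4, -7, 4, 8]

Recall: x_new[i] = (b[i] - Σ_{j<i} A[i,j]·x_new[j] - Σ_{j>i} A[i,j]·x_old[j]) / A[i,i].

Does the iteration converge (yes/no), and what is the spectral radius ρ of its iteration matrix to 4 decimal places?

Diagonal D = diag(-4, 4, -7, -2); L, U strict lower/upper.
Gauss-Seidel: T = -(D+L)⁻¹U, row 0 first, T[0,2] = -(-3)/(-4) = -0.7500; later rows by forward substitution.
  T[0,:] = [+0.0000  -0.5000  -0.7500  -0.7500]
  T[1,:] = [+0.0000  -0.1250  +1.0625  +0.5625]
  T[2,:] = [+0.0000  -0.2143  -1.0357  +0.1071]
  T[3,:] = [+0.0000  +0.7054  +0.0759  +0.8973]
|roots of det(T-λI)|: 1.2009, 0.8180, 0.8180, 0.0000.
ρ = 1.2009; 1.2009 > 1: divergent.

no, ρ = 1.2009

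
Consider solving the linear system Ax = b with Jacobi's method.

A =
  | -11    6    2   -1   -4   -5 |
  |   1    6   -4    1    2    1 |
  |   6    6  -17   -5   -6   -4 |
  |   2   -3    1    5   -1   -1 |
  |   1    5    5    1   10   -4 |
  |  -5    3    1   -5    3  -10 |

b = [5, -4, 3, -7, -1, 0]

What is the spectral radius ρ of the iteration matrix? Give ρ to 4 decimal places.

1.1247

Diagonal D = diag(-11, 6, -17, 5, 10, -10); L, U strict lower/upper.
T_J = -D⁻¹(L+U): T[5,1] = -(3)/(-10) = +0.3000; T[5,5] = 0.
  T[0,:] = [+0.0000, +0.5455, +0.1818, -0.0909, -0.3636, -0.4545]
  T[1,:] = [-0.1667, +0.0000, +0.6667, -0.1667, -0.3333, -0.1667]
  T[2,:] = [+0.3529, +0.3529, +0.0000, -0.2941, -0.3529, -0.2353]
  T[3,:] = [-0.4000, +0.6000, -0.2000, +0.0000, +0.2000, +0.2000]
  T[4,:] = [-0.1000, -0.5000, -0.5000, -0.1000, +0.0000, +0.4000]
  T[5,:] = [-0.5000, +0.3000, +0.1000, -0.5000, +0.3000, +0.0000]
|λ(T)| sorted: 1.1247, 0.5590, 0.5590, 0.4804, 0.4804, 0.4413.
ρ = 1.1247; 1.1247 > 1, so it fails to converge.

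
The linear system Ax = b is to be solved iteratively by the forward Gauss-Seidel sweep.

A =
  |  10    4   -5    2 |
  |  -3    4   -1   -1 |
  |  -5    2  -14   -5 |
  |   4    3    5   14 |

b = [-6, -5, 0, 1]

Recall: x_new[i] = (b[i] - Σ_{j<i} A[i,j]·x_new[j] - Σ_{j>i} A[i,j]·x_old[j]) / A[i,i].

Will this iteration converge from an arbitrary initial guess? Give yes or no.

yes

A = D + L + U where D = diag(10, 4, -14, 14).
T_GS = -(D+L)⁻¹U: row 0 first, T[0,1] = -(4)/(10) = -0.4000; later rows by forward substitution.
  T[0,:] = [+0.0000 -0.4000 +0.5000 -0.2000]
  T[1,:] = [+0.0000 -0.3000 +0.6250 +0.1000]
  T[2,:] = [+0.0000 +0.1000 -0.0893 -0.2714]
  T[3,:] = [+0.0000 +0.1429 -0.2449 +0.1327]
moduli |λ_i(T)| = 0.5780, 0.2511, 0.0703, 0.0000.
spectral radius ρ = 0.5780; 0.5780 < 1: convergent.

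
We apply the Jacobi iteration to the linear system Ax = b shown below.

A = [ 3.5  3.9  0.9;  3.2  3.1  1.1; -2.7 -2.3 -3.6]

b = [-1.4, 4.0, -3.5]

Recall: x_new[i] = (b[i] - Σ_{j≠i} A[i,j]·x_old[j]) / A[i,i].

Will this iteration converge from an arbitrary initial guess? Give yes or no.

Let D = diag(3.5, 3.1, -3.6); L, U the strict triangles.
T_J = -D⁻¹(L+U): T[0,1] = -(3.9)/(3.5) = -1.1143; T[0,0] = 0.
  T[0,:] = [+0.0000, -1.1143, -0.2571]
  T[1,:] = [-1.0323, +0.0000, -0.3548]
  T[2,:] = [-0.7500, -0.6389, +0.0000]
|λ(T)| sorted: 1.3811, 1.0638, 0.3173.
ρ(T) = max|λ| = 1.3811; 1.3811 > 1, so it fails to converge.

no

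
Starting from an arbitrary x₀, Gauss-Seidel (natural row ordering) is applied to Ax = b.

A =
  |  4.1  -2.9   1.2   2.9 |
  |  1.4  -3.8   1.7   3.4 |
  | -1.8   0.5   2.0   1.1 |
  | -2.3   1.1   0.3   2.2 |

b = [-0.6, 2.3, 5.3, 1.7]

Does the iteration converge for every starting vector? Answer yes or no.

Split A = D + L + U, D = diag(4.1, -3.8, 2, 2.2).
Gauss-Seidel: T = -(D+L)⁻¹U, row 0 first, T[0,1] = -(-2.9)/(4.1) = +0.7073; later rows by forward substitution.
  T[0,:] = [+0.0000  +0.7073  -0.2927  -0.7073]
  T[1,:] = [+0.0000  +0.2606  +0.3395  +0.6341]
  T[2,:] = [+0.0000  +0.5714  -0.3483  -1.3451]
  T[3,:] = [+0.0000  +0.5312  -0.4283  -0.8731]
eigenvalue magnitudes: 1.6886, 0.5209, 0.2068, 0.0000.
ρ(T) = max|λ| = 1.6886; 1.6886 > 1, so it fails to converge.

no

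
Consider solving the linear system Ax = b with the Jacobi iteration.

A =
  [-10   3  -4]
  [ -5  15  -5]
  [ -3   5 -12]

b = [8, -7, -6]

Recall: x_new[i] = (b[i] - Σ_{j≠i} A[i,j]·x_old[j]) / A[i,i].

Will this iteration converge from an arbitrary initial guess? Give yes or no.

Let D = diag(-10, 15, -12); L, U the strict triangles.
T_J = -D⁻¹(L+U): T[2,1] = -(5)/(-12) = +0.4167; T[2,2] = 0.
  T[0,:] = [+0.0000  +0.3000  -0.4000]
  T[1,:] = [+0.3333  +0.0000  +0.3333]
  T[2,:] = [-0.2500  +0.4167  +0.0000]
|roots of det(T-λI)|: 0.6767, 0.3450, 0.3450.
ρ(T) = max|λ| = 0.6767; 0.6767 < 1 ⇒ converges.

yes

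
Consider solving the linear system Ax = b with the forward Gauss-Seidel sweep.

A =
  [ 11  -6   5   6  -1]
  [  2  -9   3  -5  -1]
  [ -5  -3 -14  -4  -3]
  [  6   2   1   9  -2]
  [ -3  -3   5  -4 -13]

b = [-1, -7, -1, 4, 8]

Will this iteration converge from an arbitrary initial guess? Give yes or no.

Diagonal D = diag(11, -9, -14, 9, -13); L, U strict lower/upper.
GS T = -(D+L)⁻¹U: row 0 first, T[0,3] = -(6)/(11) = -0.5455; later rows by forward substitution.
  T[0,:] = [+0.0000  +0.5455  -0.4545  -0.5455  +0.0909]
  T[1,:] = [+0.0000  +0.1212  +0.2323  -0.6768  -0.0909]
  T[2,:] = [+0.0000  -0.2208  +0.1126  +0.0541  -0.2273]
  T[3,:] = [+0.0000  -0.3660  +0.2389  +0.5080  +0.2071]
  T[4,:] = [+0.0000  -0.1261  +0.0211  +0.1466  -0.1511]
|λ(T)| sorted: 0.9110, 0.2249, 0.2249, 0.0578, 0.0000.
ρ(T) = max|λ| = 0.9110; 0.9110 < 1: convergent.

yes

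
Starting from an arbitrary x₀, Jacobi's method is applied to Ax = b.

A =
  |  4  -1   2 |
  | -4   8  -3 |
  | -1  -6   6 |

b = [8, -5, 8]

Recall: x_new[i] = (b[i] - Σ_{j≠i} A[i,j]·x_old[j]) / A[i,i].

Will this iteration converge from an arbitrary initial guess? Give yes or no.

yes

Let D = diag(4, 8, 6); L, U the strict triangles.
T_J = -D⁻¹(L+U): T[1,2] = -(-3)/(8) = +0.3750; T[1,1] = 0.
  T[0,:] = [+0.0000  +0.2500  -0.5000]
  T[1,:] = [+0.5000  +0.0000  +0.3750]
  T[2,:] = [+0.1667  +1.0000  +0.0000]
|roots of det(T-λI)|: 0.8351, 0.5298, 0.5298.
spectral radius ρ = 0.8351; 0.8351 < 1, so it converges for any x₀.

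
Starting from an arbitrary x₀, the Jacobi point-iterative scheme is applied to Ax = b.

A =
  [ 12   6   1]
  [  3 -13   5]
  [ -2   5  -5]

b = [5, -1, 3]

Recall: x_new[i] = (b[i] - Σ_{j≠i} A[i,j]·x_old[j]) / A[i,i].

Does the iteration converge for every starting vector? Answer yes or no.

yes

Write A = D+L+U with D = diag(12, -13, -5).
Jacobi: T = -D⁻¹(L+U), T[0,2] = -(1)/(12) = -0.0833; T[0,0] = 0.
  T[0,:] = [+0.0000 -0.5000 -0.0833]
  T[1,:] = [+0.2308 +0.0000 +0.3846]
  T[2,:] = [-0.4000 +1.0000 +0.0000]
moduli |λ_i(T)| = 0.6280, 0.3961, 0.2319.
spectral radius ρ = 0.6280; 0.6280 < 1: convergent.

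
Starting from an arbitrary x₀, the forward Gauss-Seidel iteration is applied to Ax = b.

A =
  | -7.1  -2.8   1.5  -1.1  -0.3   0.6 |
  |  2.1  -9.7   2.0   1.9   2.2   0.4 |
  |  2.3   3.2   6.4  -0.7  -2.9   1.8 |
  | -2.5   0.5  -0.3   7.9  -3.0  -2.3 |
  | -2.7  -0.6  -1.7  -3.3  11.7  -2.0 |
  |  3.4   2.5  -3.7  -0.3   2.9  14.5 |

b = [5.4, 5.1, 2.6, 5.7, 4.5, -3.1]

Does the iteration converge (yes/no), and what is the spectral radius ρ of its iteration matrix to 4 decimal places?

Write A = D+L+U with D = diag(-7.1, -9.7, 6.4, 7.9, 11.7, 14.5).
Gauss-Seidel: T = -(D+L)⁻¹U, row 0 first, T[0,1] = -(-2.8)/(-7.1) = -0.3944; later rows by forward substitution.
  T[0,:] = [+0.0000, -0.3944, +0.2113, -0.1549, -0.0423, +0.0845]
  T[1,:] = [+0.0000, -0.0854, +0.2519, +0.1623, +0.2177, +0.0595]
  T[2,:] = [+0.0000, +0.1844, -0.2019, +0.0839, +0.3595, -0.3414]
  T[3,:] = [+0.0000, -0.1124, +0.0432, -0.0561, +0.3663, +0.3012]
  T[4,:] = [+0.0000, -0.1003, +0.0445, -0.0311, +0.1569, +0.2288]
  T[5,:] = [+0.0000, +0.1720, -0.1525, +0.0348, +0.0403, -0.1567]
moduli |λ_i(T)| = 0.5830, 0.2072, 0.2072, 0.1590, 0.0340, 0.0000.
ρ(T) = max|λ| = 0.5830; 0.5830 < 1: convergent.

yes, ρ = 0.5830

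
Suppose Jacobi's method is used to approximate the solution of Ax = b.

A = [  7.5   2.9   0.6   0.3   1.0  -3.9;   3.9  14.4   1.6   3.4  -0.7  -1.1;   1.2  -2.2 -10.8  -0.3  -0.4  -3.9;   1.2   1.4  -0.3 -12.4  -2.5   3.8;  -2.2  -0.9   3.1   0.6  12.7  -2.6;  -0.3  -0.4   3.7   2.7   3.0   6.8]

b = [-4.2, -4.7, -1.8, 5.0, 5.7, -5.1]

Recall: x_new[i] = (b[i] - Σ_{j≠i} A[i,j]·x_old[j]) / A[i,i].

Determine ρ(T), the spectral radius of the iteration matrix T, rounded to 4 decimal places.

A = D + L + U where D = diag(7.5, 14.4, -10.8, -12.4, 12.7, 6.8).
T_J = -D⁻¹(L+U): T[4,2] = -(3.1)/(12.7) = -0.2441; T[4,4] = 0.
  T[0,:] = [+0.0000, -0.3867, -0.0800, -0.0400, -0.1333, +0.5200]
  T[1,:] = [-0.2708, +0.0000, -0.1111, -0.2361, +0.0486, +0.0764]
  T[2,:] = [+0.1111, -0.2037, +0.0000, -0.0278, -0.0370, -0.3611]
  T[3,:] = [+0.0968, +0.1129, -0.0242, +0.0000, -0.2016, +0.3065]
  T[4,:] = [+0.1732, +0.0709, -0.2441, -0.0472, +0.0000, +0.2047]
  T[5,:] = [+0.0441, +0.0588, -0.5441, -0.3971, -0.4412, +0.0000]
eigenvalue magnitudes: 0.5706, 0.4191, 0.4191, 0.3579, 0.1798, 0.1798.
ρ = 0.5706; 0.5706 < 1 ⇒ converges.

0.5706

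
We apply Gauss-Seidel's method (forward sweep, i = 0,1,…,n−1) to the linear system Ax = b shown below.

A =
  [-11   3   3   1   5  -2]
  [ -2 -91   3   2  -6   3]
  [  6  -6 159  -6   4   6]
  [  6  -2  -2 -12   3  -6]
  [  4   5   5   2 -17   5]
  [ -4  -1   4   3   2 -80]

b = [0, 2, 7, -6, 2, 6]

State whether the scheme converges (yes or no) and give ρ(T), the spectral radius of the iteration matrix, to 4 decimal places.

yes, ρ = 0.2415

Split A = D + L + U, D = diag(-11, -91, 159, -12, -17, -80).
Gauss-Seidel: T = -(D+L)⁻¹U, row 0 first, T[0,4] = -(5)/(-11) = +0.4545; later rows by forward substitution.
  T[0,:] = [+0.0000  +0.2727  +0.2727  +0.0909  +0.4545  -0.1818]
  T[1,:] = [+0.0000  -0.0060  +0.0270  +0.0200  -0.0759  +0.0370]
  T[2,:] = [+0.0000  -0.0105  -0.0093  +0.0351  -0.0452  -0.0295]
  T[3,:] = [+0.0000  +0.1391  +0.1334  +0.0363  +0.4975  -0.5922]
  T[4,:] = [+0.0000  +0.0757  +0.0851  +0.0418  +0.1299  +0.1839]
  T[5,:] = [+0.0000  -0.0070  -0.0073  -0.0006  -0.0021  -0.0105]
eigenvalue magnitudes: 0.2415, 0.0944, 0.0944, 0.0321, 0.0181, 0.0000.
spectral radius ρ = 0.2415; 0.2415 < 1 ⇒ converges.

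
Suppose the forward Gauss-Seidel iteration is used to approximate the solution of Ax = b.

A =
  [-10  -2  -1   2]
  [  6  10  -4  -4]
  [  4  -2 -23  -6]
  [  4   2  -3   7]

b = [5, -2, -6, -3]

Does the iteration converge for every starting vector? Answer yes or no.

yes

Split A = D + L + U, D = diag(-10, 10, -23, 7).
Gauss-Seidel: T = -(D+L)⁻¹U, row 0 first, T[0,3] = -(2)/(-10) = +0.2000; later rows by forward substitution.
  T[0,:] = [+0.0000  -0.2000  -0.1000  +0.2000]
  T[1,:] = [+0.0000  +0.1200  +0.4600  +0.2800]
  T[2,:] = [+0.0000  -0.0452  -0.0574  -0.2504]
  T[3,:] = [+0.0000  +0.0606  -0.0989  -0.3016]
moduli |λ_i(T)| = 0.4186, 0.1688, 0.1688, 0.0000.
ρ(T) = max|λ| = 0.4186; 0.4186 < 1 ⇒ converges.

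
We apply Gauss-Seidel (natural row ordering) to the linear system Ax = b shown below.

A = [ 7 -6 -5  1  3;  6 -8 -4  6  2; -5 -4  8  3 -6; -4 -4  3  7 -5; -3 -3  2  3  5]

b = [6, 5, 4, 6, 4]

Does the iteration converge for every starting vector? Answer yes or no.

Diagonal D = diag(7, -8, 8, 7, 5); L, U strict lower/upper.
GS T = -(D+L)⁻¹U: row 0 first, T[0,2] = -(-5)/(7) = +0.7143; later rows by forward substitution.
  T[0,:] = [+0.0000 +0.8571 +0.7143 -0.1429 -0.4286]
  T[1,:] = [+0.0000 +0.6429 +0.0357 +0.6429 -0.0714]
  T[2,:] = [+0.0000 +0.8571 +0.4643 -0.1429 +0.4464]
  T[3,:] = [+0.0000 +0.4898 +0.2296 +0.3469 +0.2372]
  T[4,:] = [+0.0000 +0.2633 +0.1265 +0.1490 -0.6209]
|λ(T)| sorted: 1.2431, 0.6746, 0.2866, 0.2866, 0.0000.
ρ(T) = max|λ| = 1.2431; 1.2431 > 1 ⇒ diverges.

no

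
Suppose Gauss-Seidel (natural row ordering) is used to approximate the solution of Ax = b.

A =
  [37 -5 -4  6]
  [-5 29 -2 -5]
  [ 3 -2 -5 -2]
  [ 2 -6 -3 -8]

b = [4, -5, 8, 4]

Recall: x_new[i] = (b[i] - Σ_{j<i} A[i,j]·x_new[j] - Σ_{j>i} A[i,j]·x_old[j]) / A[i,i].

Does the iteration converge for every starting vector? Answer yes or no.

yes

Write A = D+L+U with D = diag(37, 29, -5, -8).
GS T = -(D+L)⁻¹U: row 0 first, T[0,1] = -(-5)/(37) = +0.1351; later rows by forward substitution.
  T[0,:] = [+0.0000, +0.1351, +0.1081, -0.1622]
  T[1,:] = [+0.0000, +0.0233, +0.0876, +0.1445]
  T[2,:] = [+0.0000, +0.0718, +0.0298, -0.5551]
  T[3,:] = [+0.0000, -0.0106, -0.0499, +0.0593]
moduli |λ_i(T)| = 0.2222, 0.1398, 0.0300, 0.0000.
spectral radius ρ = 0.2222; 0.2222 < 1 ⇒ converges.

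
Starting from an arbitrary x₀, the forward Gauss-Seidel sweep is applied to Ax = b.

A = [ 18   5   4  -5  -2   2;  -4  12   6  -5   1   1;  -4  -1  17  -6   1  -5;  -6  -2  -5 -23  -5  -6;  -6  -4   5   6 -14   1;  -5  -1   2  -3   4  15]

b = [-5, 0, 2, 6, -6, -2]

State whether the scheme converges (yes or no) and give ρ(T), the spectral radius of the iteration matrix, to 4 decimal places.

Write A = D+L+U with D = diag(18, 12, 17, -23, -14, 15).
GS T = -(D+L)⁻¹U: row 0 first, T[0,2] = -(4)/(18) = -0.2222; later rows by forward substitution.
  T[0,:] = [+0.0000, -0.2778, -0.2222, +0.2778, +0.1111, -0.1111]
  T[1,:] = [+0.0000, -0.0926, -0.5741, +0.5093, -0.0463, -0.1204]
  T[2,:] = [+0.0000, -0.0708, -0.0861, +0.4483, -0.0354, +0.2609]
  T[3,:] = [+0.0000, +0.0959, +0.1266, -0.2142, -0.2347, -0.2781]
  T[4,:] = [+0.0000, +0.1613, +0.2828, -0.1963, -0.1476, +0.1274]
  T[5,:] = [+0.0000, -0.1132, -0.1510, +0.0763, +0.0311, -0.1695]
|λ(T)| sorted: 0.5777, 0.1993, 0.1993, 0.1052, 0.1052, 0.0000.
spectral radius ρ = 0.5777; 0.5777 < 1, so it converges for any x₀.

yes, ρ = 0.5777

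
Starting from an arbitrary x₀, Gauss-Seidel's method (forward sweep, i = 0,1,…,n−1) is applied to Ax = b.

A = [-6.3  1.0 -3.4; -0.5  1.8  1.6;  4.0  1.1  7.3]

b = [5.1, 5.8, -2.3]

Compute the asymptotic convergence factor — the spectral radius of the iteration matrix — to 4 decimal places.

Let D = diag(-6.3, 1.8, 7.3); L, U the strict triangles.
T_GS = -(D+L)⁻¹U: row 0 first, T[0,2] = -(-3.4)/(-6.3) = -0.5397; later rows by forward substitution.
  T[0,:] = [+0.0000 +0.1587 -0.5397]
  T[1,:] = [+0.0000 +0.0441 -1.0388]
  T[2,:] = [+0.0000 -0.0936 +0.4522]
|eigenvalues of T|: 0.6209, 0.1245, 0.0000.
spectral radius ρ = 0.6209; 0.6209 < 1, so it converges for any x₀.

0.6209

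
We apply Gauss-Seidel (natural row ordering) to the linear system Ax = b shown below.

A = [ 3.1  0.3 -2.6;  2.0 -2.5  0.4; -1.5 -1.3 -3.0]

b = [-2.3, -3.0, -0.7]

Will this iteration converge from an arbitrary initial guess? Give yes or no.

Write A = D+L+U with D = diag(3.1, -2.5, -3).
T_GS = -(D+L)⁻¹U: row 0 first, T[0,1] = -(0.3)/(3.1) = -0.0968; later rows by forward substitution.
  T[0,:] = [+0.0000, -0.0968, +0.8387]
  T[1,:] = [+0.0000, -0.0774, +0.8310]
  T[2,:] = [+0.0000, +0.0819, -0.7794]
|λ(T)| sorted: 0.8658, 0.0089, 0.0000.
ρ(T) = max|λ| = 0.8658; 0.8658 < 1: convergent.

yes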